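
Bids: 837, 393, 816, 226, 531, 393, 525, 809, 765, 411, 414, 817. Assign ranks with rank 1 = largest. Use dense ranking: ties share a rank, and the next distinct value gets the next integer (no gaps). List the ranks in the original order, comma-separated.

1, 10, 3, 11, 6, 10, 7, 4, 5, 9, 8, 2

Sorted (descending): 837, 817, 816, 809, 765, 531, 525, 414, 411, 393, 393, 226
The 2 values of 393 share dense rank 10.
Remaining distinct values take the next consecutive integers.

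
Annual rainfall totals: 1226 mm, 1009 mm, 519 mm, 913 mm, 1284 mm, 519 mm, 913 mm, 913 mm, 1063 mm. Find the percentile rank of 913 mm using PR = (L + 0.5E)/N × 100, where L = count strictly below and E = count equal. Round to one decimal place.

38.9

N = 9.
Strictly below 913: 2. Equal to 913: 3.
PR = (2 + 0.5·3)/9 × 100 = 38.9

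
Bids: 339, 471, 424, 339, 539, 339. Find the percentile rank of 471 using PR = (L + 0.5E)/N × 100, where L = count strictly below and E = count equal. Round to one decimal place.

N = 6.
Strictly below 471: 4. Equal to 471: 1.
PR = (4 + 0.5·1)/6 × 100 = 75.0

75.0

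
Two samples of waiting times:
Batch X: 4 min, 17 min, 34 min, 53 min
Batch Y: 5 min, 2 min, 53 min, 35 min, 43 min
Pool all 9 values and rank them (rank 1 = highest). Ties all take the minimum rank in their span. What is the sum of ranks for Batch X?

20

Sorted (descending): 53, 53, 43, 35, 34, 17, 5, 4, 2
The 2 values of 53 occupy positions 1–2 → each gets rank 1.
Batch X values → pooled ranks: 4→8, 17→6, 34→5, 53→1
Rank sum = 8 + 6 + 5 + 1 = 20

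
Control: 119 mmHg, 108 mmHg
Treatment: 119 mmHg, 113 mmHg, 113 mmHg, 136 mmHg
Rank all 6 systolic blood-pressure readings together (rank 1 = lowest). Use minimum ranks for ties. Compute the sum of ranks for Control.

5

Sorted (ascending): 108, 113, 113, 119, 119, 136
The 2 values of 113 occupy positions 2–3 → each gets rank 2.
The 2 values of 119 occupy positions 4–5 → each gets rank 4.
Control values → pooled ranks: 119→4, 108→1
Rank sum = 4 + 1 = 5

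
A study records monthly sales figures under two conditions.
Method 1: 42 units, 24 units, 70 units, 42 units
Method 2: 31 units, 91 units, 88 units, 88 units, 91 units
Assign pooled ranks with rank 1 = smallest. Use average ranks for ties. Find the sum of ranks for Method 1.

Sorted (ascending): 24, 31, 42, 42, 70, 88, 88, 91, 91
The 2 values of 42 occupy positions 3–4 → average rank (3+4)/2 = 3.5.
The 2 values of 88 occupy positions 6–7 → average rank (6+7)/2 = 6.5.
The 2 values of 91 occupy positions 8–9 → average rank (8+9)/2 = 8.5.
Method 1 values → pooled ranks: 42→3.5, 24→1, 70→5, 42→3.5
Rank sum = 3.5 + 1 + 5 + 3.5 = 13

13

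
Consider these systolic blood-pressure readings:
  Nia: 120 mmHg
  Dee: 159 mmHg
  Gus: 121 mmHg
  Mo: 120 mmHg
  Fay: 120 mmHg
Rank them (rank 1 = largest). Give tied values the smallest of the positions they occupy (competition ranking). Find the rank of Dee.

Sorted (descending): 159, 121, 120, 120, 120
The 3 values of 120 occupy positions 3–5 → each gets rank 3.
Dee has value 159 mmHg → rank 1.

1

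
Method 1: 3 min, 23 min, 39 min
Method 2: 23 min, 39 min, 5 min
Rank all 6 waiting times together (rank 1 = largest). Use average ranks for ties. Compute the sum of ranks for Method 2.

Sorted (descending): 39, 39, 23, 23, 5, 3
The 2 values of 39 occupy positions 1–2 → average rank (1+2)/2 = 1.5.
The 2 values of 23 occupy positions 3–4 → average rank (3+4)/2 = 3.5.
Method 2 values → pooled ranks: 23→3.5, 39→1.5, 5→5
Rank sum = 3.5 + 1.5 + 5 = 10

10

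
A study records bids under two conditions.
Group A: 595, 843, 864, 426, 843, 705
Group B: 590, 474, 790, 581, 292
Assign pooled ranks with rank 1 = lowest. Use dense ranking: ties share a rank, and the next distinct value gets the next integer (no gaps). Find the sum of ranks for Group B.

21

Sorted (ascending): 292, 426, 474, 581, 590, 595, 705, 790, 843, 843, 864
The 2 values of 843 share dense rank 9.
Remaining distinct values take the next consecutive integers.
Group B values → pooled ranks: 590→5, 474→3, 790→8, 581→4, 292→1
Rank sum = 5 + 3 + 8 + 4 + 1 = 21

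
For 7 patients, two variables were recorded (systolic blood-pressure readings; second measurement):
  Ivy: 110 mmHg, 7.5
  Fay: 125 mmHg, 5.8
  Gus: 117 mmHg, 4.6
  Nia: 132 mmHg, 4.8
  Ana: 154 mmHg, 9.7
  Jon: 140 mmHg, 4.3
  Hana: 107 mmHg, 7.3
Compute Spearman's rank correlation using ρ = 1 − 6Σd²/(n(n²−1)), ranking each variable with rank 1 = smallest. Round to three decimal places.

Ranks of variable 1: 2, 4, 3, 5, 7, 6, 1
Ranks of variable 2: 6, 4, 2, 3, 7, 1, 5
d = r₁ − r₂: -4, 0, 1, 2, 0, 5, -4
d²: 16, 0, 1, 4, 0, 25, 16; Σd² = 62
ρ = 1 − 6·62/(7·48) = 1 − 372/336 = -0.107

-0.107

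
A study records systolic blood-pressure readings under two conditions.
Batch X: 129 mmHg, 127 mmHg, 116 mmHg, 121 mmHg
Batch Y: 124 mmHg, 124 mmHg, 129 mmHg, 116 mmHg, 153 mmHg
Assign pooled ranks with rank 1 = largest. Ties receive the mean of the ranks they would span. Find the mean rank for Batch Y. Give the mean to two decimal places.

Sorted (descending): 153, 129, 129, 127, 124, 124, 121, 116, 116
The 2 values of 129 occupy positions 2–3 → average rank (2+3)/2 = 2.5.
The 2 values of 124 occupy positions 5–6 → average rank (5+6)/2 = 5.5.
The 2 values of 116 occupy positions 8–9 → average rank (8+9)/2 = 8.5.
Batch Y values → pooled ranks: 124→5.5, 124→5.5, 129→2.5, 116→8.5, 153→1
Mean rank = (5.5 + 5.5 + 2.5 + 8.5 + 1) / 5 = 4.60

4.60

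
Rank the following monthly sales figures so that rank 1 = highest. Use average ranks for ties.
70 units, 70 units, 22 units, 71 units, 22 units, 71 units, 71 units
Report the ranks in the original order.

4.5, 4.5, 6.5, 2, 6.5, 2, 2

Sorted (descending): 71, 71, 71, 70, 70, 22, 22
The 3 values of 71 occupy positions 1–3 → average rank 2.
The 2 values of 70 occupy positions 4–5 → average rank (4+5)/2 = 4.5.
The 2 values of 22 occupy positions 6–7 → average rank (6+7)/2 = 6.5.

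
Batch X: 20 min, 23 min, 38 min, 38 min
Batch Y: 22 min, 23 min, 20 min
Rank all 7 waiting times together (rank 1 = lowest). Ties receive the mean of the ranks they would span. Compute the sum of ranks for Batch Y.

9

Sorted (ascending): 20, 20, 22, 23, 23, 38, 38
The 2 values of 20 occupy positions 1–2 → average rank (1+2)/2 = 1.5.
The 2 values of 23 occupy positions 4–5 → average rank (4+5)/2 = 4.5.
The 2 values of 38 occupy positions 6–7 → average rank (6+7)/2 = 6.5.
Batch Y values → pooled ranks: 22→3, 23→4.5, 20→1.5
Rank sum = 3 + 4.5 + 1.5 = 9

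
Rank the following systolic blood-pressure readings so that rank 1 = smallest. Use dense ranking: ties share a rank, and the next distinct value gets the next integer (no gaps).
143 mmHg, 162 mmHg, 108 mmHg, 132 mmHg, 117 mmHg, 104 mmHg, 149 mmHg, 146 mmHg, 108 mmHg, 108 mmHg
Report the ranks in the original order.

Sorted (ascending): 104, 108, 108, 108, 117, 132, 143, 146, 149, 162
The 3 values of 108 share dense rank 2.
Remaining distinct values take the next consecutive integers.

5, 8, 2, 4, 3, 1, 7, 6, 2, 2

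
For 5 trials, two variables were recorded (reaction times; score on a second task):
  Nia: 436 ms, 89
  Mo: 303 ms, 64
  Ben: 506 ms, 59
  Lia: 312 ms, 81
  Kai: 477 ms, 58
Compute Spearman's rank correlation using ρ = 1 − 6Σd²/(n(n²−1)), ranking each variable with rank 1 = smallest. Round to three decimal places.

Ranks of variable 1: 3, 1, 5, 2, 4
Ranks of variable 2: 5, 3, 2, 4, 1
d = r₁ − r₂: -2, -2, 3, -2, 3
d²: 4, 4, 9, 4, 9; Σd² = 30
ρ = 1 − 6·30/(5·24) = 1 − 180/120 = -0.500

-0.500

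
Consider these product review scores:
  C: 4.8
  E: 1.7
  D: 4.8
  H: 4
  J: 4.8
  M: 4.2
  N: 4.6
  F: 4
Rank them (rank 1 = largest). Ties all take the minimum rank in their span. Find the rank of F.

6

Sorted (descending): 4.8, 4.8, 4.8, 4.6, 4.2, 4, 4, 1.7
The 3 values of 4.8 occupy positions 1–3 → each gets rank 1.
The 2 values of 4 occupy positions 6–7 → each gets rank 6.
F has value 4 → rank 6.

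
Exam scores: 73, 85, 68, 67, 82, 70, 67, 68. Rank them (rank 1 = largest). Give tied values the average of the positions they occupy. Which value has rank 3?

73

Sorted (descending): 85, 82, 73, 70, 68, 68, 67, 67
The 2 values of 68 occupy positions 5–6 → average rank (5+6)/2 = 5.5.
The 2 values of 67 occupy positions 7–8 → average rank (7+8)/2 = 7.5.
Rank 3 → value 73.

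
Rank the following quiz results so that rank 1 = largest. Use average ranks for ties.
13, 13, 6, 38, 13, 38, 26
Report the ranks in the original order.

Sorted (descending): 38, 38, 26, 13, 13, 13, 6
The 2 values of 38 occupy positions 1–2 → average rank (1+2)/2 = 1.5.
The 3 values of 13 occupy positions 4–6 → average rank 5.

5, 5, 7, 1.5, 5, 1.5, 3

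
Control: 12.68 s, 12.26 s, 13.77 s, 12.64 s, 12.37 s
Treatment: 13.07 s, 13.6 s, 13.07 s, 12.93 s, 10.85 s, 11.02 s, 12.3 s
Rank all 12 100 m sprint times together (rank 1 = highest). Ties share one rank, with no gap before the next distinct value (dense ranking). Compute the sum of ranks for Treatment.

41

Sorted (descending): 13.77, 13.6, 13.07, 13.07, 12.93, 12.68, 12.64, 12.37, 12.3, 12.26, 11.02, 10.85
The 2 values of 13.07 share dense rank 3.
Remaining distinct values take the next consecutive integers.
Treatment values → pooled ranks: 13.07→3, 13.6→2, 13.07→3, 12.93→4, 10.85→11, 11.02→10, 12.3→8
Rank sum = 3 + 2 + 3 + 4 + 11 + 10 + 8 = 41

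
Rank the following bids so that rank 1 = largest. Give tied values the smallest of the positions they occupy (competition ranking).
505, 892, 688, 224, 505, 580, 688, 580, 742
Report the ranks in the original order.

7, 1, 3, 9, 7, 5, 3, 5, 2

Sorted (descending): 892, 742, 688, 688, 580, 580, 505, 505, 224
The 2 values of 688 occupy positions 3–4 → each gets rank 3.
The 2 values of 580 occupy positions 5–6 → each gets rank 5.
The 2 values of 505 occupy positions 7–8 → each gets rank 7.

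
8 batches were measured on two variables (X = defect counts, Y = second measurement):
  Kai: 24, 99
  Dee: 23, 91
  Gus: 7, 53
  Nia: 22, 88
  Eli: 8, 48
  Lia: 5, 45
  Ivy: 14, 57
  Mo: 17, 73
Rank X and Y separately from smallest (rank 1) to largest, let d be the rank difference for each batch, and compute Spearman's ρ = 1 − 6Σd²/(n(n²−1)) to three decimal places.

0.976

Ranks of variable 1: 8, 7, 2, 6, 3, 1, 4, 5
Ranks of variable 2: 8, 7, 3, 6, 2, 1, 4, 5
d = r₁ − r₂: 0, 0, -1, 0, 1, 0, 0, 0
d²: 0, 0, 1, 0, 1, 0, 0, 0; Σd² = 2
ρ = 1 − 6·2/(8·63) = 1 − 12/504 = 0.976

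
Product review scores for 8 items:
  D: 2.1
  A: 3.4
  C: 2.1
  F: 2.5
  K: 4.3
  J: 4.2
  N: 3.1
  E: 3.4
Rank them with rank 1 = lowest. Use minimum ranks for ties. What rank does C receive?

1

Sorted (ascending): 2.1, 2.1, 2.5, 3.1, 3.4, 3.4, 4.2, 4.3
The 2 values of 2.1 occupy positions 1–2 → each gets rank 1.
The 2 values of 3.4 occupy positions 5–6 → each gets rank 5.
C has value 2.1 → rank 1.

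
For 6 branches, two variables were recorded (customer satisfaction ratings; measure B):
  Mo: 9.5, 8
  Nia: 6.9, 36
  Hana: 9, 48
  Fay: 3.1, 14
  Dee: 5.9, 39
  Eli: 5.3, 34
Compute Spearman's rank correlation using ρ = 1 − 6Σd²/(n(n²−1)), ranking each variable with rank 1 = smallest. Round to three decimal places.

0.086

Ranks of variable 1: 6, 4, 5, 1, 3, 2
Ranks of variable 2: 1, 4, 6, 2, 5, 3
d = r₁ − r₂: 5, 0, -1, -1, -2, -1
d²: 25, 0, 1, 1, 4, 1; Σd² = 32
ρ = 1 − 6·32/(6·35) = 1 − 192/210 = 0.086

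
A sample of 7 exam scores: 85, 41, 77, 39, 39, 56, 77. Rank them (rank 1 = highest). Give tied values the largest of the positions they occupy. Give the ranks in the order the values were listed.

1, 5, 3, 7, 7, 4, 3

Sorted (descending): 85, 77, 77, 56, 41, 39, 39
The 2 values of 77 occupy positions 2–3 → each gets rank 3.
The 2 values of 39 occupy positions 6–7 → each gets rank 7.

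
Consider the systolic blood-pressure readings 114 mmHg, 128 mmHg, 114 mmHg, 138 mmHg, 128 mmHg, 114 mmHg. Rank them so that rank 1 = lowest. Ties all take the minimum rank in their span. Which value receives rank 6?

Sorted (ascending): 114, 114, 114, 128, 128, 138
The 3 values of 114 occupy positions 1–3 → each gets rank 1.
The 2 values of 128 occupy positions 4–5 → each gets rank 4.
Rank 6 → value 138.

138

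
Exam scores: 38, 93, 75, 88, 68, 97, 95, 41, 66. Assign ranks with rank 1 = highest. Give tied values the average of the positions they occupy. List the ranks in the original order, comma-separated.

Sorted (descending): 97, 95, 93, 88, 75, 68, 66, 41, 38
No ties — each value takes its position as its rank.

9, 3, 5, 4, 6, 1, 2, 8, 7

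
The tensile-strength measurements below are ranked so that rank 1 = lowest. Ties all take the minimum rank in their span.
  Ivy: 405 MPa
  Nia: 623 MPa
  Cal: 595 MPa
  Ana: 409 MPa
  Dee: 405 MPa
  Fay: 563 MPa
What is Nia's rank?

Sorted (ascending): 405, 405, 409, 563, 595, 623
The 2 values of 405 occupy positions 1–2 → each gets rank 1.
Nia has value 623 MPa → rank 6.

6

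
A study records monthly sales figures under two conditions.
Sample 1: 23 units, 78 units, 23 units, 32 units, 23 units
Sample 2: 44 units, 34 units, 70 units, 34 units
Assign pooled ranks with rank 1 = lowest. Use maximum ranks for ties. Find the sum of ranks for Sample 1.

22

Sorted (ascending): 23, 23, 23, 32, 34, 34, 44, 70, 78
The 3 values of 23 occupy positions 1–3 → each gets rank 3.
The 2 values of 34 occupy positions 5–6 → each gets rank 6.
Sample 1 values → pooled ranks: 23→3, 78→9, 23→3, 32→4, 23→3
Rank sum = 3 + 9 + 3 + 4 + 3 = 22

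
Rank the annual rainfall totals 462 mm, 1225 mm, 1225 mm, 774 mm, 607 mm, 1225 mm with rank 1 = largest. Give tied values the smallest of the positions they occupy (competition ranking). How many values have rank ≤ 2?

3

Sorted (descending): 1225, 1225, 1225, 774, 607, 462
The 3 values of 1225 occupy positions 1–3 → each gets rank 1.
Ranks ≤ 2: {1, 1, 1} → 3 values.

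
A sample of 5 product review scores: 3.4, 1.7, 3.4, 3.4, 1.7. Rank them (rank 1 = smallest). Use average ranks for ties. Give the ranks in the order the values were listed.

4, 1.5, 4, 4, 1.5

Sorted (ascending): 1.7, 1.7, 3.4, 3.4, 3.4
The 2 values of 1.7 occupy positions 1–2 → average rank (1+2)/2 = 1.5.
The 3 values of 3.4 occupy positions 3–5 → average rank 4.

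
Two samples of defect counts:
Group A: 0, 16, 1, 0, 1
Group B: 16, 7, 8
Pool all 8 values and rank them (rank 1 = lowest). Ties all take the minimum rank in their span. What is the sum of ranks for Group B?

18

Sorted (ascending): 0, 0, 1, 1, 7, 8, 16, 16
The 2 values of 0 occupy positions 1–2 → each gets rank 1.
The 2 values of 1 occupy positions 3–4 → each gets rank 3.
The 2 values of 16 occupy positions 7–8 → each gets rank 7.
Group B values → pooled ranks: 16→7, 7→5, 8→6
Rank sum = 7 + 5 + 6 = 18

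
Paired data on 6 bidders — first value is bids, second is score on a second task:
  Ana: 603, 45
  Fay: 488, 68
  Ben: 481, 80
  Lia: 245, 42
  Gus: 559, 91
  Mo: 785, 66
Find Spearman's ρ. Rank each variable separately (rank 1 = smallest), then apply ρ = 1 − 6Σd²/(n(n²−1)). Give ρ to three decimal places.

0.086

Ranks of variable 1: 5, 3, 2, 1, 4, 6
Ranks of variable 2: 2, 4, 5, 1, 6, 3
d = r₁ − r₂: 3, -1, -3, 0, -2, 3
d²: 9, 1, 9, 0, 4, 9; Σd² = 32
ρ = 1 − 6·32/(6·35) = 1 − 192/210 = 0.086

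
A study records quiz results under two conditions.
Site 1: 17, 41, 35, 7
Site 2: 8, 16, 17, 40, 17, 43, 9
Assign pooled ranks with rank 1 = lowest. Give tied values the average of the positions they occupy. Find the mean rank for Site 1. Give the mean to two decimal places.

Sorted (ascending): 7, 8, 9, 16, 17, 17, 17, 35, 40, 41, 43
The 3 values of 17 occupy positions 5–7 → average rank 6.
Site 1 values → pooled ranks: 17→6, 41→10, 35→8, 7→1
Mean rank = (6 + 10 + 8 + 1) / 4 = 6.25

6.25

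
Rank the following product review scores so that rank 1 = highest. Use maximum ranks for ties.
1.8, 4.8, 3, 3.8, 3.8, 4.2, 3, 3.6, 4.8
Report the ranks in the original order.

9, 2, 8, 5, 5, 3, 8, 6, 2

Sorted (descending): 4.8, 4.8, 4.2, 3.8, 3.8, 3.6, 3, 3, 1.8
The 2 values of 4.8 occupy positions 1–2 → each gets rank 2.
The 2 values of 3.8 occupy positions 4–5 → each gets rank 5.
The 2 values of 3 occupy positions 7–8 → each gets rank 8.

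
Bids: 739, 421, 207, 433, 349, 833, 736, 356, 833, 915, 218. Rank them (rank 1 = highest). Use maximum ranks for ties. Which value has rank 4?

Sorted (descending): 915, 833, 833, 739, 736, 433, 421, 356, 349, 218, 207
The 2 values of 833 occupy positions 2–3 → each gets rank 3.
Rank 4 → value 739.

739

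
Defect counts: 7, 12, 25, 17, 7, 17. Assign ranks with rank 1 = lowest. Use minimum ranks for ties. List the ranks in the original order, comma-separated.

1, 3, 6, 4, 1, 4

Sorted (ascending): 7, 7, 12, 17, 17, 25
The 2 values of 7 occupy positions 1–2 → each gets rank 1.
The 2 values of 17 occupy positions 4–5 → each gets rank 4.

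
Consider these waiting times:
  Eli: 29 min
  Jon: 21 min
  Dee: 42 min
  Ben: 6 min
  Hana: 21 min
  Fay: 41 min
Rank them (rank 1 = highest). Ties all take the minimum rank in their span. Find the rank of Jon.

Sorted (descending): 42, 41, 29, 21, 21, 6
The 2 values of 21 occupy positions 4–5 → each gets rank 4.
Jon has value 21 min → rank 4.

4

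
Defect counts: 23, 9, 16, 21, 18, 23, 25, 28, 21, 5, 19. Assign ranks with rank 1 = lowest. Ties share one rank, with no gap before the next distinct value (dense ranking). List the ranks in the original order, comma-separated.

Sorted (ascending): 5, 9, 16, 18, 19, 21, 21, 23, 23, 25, 28
The 2 values of 21 share dense rank 6.
The 2 values of 23 share dense rank 7.
Remaining distinct values take the next consecutive integers.

7, 2, 3, 6, 4, 7, 8, 9, 6, 1, 5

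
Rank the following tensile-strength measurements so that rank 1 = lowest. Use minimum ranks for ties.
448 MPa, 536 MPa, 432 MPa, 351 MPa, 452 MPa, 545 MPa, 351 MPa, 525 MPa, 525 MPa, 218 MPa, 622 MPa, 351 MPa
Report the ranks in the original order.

6, 10, 5, 2, 7, 11, 2, 8, 8, 1, 12, 2

Sorted (ascending): 218, 351, 351, 351, 432, 448, 452, 525, 525, 536, 545, 622
The 3 values of 351 occupy positions 2–4 → each gets rank 2.
The 2 values of 525 occupy positions 8–9 → each gets rank 8.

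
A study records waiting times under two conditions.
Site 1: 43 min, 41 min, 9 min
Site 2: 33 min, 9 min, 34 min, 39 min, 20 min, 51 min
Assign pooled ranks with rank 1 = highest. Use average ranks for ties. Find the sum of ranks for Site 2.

Sorted (descending): 51, 43, 41, 39, 34, 33, 20, 9, 9
The 2 values of 9 occupy positions 8–9 → average rank (8+9)/2 = 8.5.
Site 2 values → pooled ranks: 33→6, 9→8.5, 34→5, 39→4, 20→7, 51→1
Rank sum = 6 + 8.5 + 5 + 4 + 7 + 1 = 31.5

31.5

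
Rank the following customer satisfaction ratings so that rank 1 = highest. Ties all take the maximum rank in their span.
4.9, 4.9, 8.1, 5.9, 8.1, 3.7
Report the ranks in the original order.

Sorted (descending): 8.1, 8.1, 5.9, 4.9, 4.9, 3.7
The 2 values of 8.1 occupy positions 1–2 → each gets rank 2.
The 2 values of 4.9 occupy positions 4–5 → each gets rank 5.

5, 5, 2, 3, 2, 6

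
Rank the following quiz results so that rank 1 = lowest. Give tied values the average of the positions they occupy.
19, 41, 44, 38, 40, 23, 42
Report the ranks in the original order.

1, 5, 7, 3, 4, 2, 6

Sorted (ascending): 19, 23, 38, 40, 41, 42, 44
No ties — each value takes its position as its rank.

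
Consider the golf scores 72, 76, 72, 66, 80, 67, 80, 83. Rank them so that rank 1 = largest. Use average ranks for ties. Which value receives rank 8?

Sorted (descending): 83, 80, 80, 76, 72, 72, 67, 66
The 2 values of 80 occupy positions 2–3 → average rank (2+3)/2 = 2.5.
The 2 values of 72 occupy positions 5–6 → average rank (5+6)/2 = 5.5.
Rank 8 → value 66.

66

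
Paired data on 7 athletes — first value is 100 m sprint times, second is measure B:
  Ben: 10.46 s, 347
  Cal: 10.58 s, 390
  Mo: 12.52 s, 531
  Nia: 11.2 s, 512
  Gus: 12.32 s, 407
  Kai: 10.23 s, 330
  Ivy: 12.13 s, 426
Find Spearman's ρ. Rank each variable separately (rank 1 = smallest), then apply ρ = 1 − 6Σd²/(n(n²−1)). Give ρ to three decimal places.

Ranks of variable 1: 2, 3, 7, 4, 6, 1, 5
Ranks of variable 2: 2, 3, 7, 6, 4, 1, 5
d = r₁ − r₂: 0, 0, 0, -2, 2, 0, 0
d²: 0, 0, 0, 4, 4, 0, 0; Σd² = 8
ρ = 1 − 6·8/(7·48) = 1 − 48/336 = 0.857

0.857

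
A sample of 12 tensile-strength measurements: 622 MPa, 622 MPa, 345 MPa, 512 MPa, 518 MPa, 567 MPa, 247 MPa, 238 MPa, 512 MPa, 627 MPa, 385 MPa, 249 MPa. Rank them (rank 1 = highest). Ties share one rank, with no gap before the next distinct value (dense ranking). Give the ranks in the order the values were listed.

2, 2, 7, 5, 4, 3, 9, 10, 5, 1, 6, 8

Sorted (descending): 627, 622, 622, 567, 518, 512, 512, 385, 345, 249, 247, 238
The 2 values of 622 share dense rank 2.
The 2 values of 512 share dense rank 5.
Remaining distinct values take the next consecutive integers.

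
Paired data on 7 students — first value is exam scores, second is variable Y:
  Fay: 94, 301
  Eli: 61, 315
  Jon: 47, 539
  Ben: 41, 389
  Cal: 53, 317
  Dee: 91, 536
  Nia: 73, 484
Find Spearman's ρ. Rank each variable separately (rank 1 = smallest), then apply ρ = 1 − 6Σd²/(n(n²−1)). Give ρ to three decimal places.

-0.321

Ranks of variable 1: 7, 4, 2, 1, 3, 6, 5
Ranks of variable 2: 1, 2, 7, 4, 3, 6, 5
d = r₁ − r₂: 6, 2, -5, -3, 0, 0, 0
d²: 36, 4, 25, 9, 0, 0, 0; Σd² = 74
ρ = 1 − 6·74/(7·48) = 1 − 444/336 = -0.321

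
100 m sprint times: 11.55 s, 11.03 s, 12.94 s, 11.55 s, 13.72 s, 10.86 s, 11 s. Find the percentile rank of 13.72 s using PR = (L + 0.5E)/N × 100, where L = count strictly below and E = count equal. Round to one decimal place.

N = 7.
Strictly below 13.72: 6. Equal to 13.72: 1.
PR = (6 + 0.5·1)/7 × 100 = 92.9

92.9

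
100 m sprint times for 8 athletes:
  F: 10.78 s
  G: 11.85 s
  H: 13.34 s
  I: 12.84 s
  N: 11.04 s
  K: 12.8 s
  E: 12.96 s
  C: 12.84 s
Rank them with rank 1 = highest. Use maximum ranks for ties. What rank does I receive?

Sorted (descending): 13.34, 12.96, 12.84, 12.84, 12.8, 11.85, 11.04, 10.78
The 2 values of 12.84 occupy positions 3–4 → each gets rank 4.
I has value 12.84 s → rank 4.

4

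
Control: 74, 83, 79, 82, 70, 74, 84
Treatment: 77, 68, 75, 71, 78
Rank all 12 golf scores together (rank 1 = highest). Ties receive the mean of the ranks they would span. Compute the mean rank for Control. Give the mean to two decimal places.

5.43

Sorted (descending): 84, 83, 82, 79, 78, 77, 75, 74, 74, 71, 70, 68
The 2 values of 74 occupy positions 8–9 → average rank (8+9)/2 = 8.5.
Control values → pooled ranks: 74→8.5, 83→2, 79→4, 82→3, 70→11, 74→8.5, 84→1
Mean rank = (8.5 + 2 + 4 + 3 + 11 + 8.5 + 1) / 7 = 5.43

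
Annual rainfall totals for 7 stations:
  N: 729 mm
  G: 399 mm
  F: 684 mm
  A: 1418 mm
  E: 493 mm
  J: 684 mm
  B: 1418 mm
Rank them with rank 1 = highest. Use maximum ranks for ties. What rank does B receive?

Sorted (descending): 1418, 1418, 729, 684, 684, 493, 399
The 2 values of 1418 occupy positions 1–2 → each gets rank 2.
The 2 values of 684 occupy positions 4–5 → each gets rank 5.
B has value 1418 mm → rank 2.

2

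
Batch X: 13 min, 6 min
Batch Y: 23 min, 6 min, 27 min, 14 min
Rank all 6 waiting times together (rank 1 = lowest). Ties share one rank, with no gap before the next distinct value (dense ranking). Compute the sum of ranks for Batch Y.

Sorted (ascending): 6, 6, 13, 14, 23, 27
The 2 values of 6 share dense rank 1.
Remaining distinct values take the next consecutive integers.
Batch Y values → pooled ranks: 23→4, 6→1, 27→5, 14→3
Rank sum = 4 + 1 + 5 + 3 = 13

13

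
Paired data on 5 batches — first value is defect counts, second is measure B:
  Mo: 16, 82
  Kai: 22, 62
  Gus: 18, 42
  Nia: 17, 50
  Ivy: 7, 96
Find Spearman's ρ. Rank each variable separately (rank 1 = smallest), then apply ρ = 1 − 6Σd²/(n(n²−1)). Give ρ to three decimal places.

Ranks of variable 1: 2, 5, 4, 3, 1
Ranks of variable 2: 4, 3, 1, 2, 5
d = r₁ − r₂: -2, 2, 3, 1, -4
d²: 4, 4, 9, 1, 16; Σd² = 34
ρ = 1 − 6·34/(5·24) = 1 − 204/120 = -0.700

-0.700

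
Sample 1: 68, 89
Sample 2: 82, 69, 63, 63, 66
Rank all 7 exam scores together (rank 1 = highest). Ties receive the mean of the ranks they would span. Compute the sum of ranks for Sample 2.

Sorted (descending): 89, 82, 69, 68, 66, 63, 63
The 2 values of 63 occupy positions 6–7 → average rank (6+7)/2 = 6.5.
Sample 2 values → pooled ranks: 82→2, 69→3, 63→6.5, 63→6.5, 66→5
Rank sum = 2 + 3 + 6.5 + 6.5 + 5 = 23

23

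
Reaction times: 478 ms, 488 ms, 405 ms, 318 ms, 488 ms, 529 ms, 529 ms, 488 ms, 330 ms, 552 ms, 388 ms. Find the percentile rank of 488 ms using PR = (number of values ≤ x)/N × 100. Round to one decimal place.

72.7

N = 11.
Strictly below 488: 5. Equal to 488: 3.
PR = 8/11 × 100 = 72.7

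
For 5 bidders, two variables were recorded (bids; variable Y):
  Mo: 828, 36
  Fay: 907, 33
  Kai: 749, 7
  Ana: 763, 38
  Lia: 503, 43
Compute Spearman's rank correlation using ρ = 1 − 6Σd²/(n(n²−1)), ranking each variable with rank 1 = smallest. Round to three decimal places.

Ranks of variable 1: 4, 5, 2, 3, 1
Ranks of variable 2: 3, 2, 1, 4, 5
d = r₁ − r₂: 1, 3, 1, -1, -4
d²: 1, 9, 1, 1, 16; Σd² = 28
ρ = 1 − 6·28/(5·24) = 1 − 168/120 = -0.400

-0.400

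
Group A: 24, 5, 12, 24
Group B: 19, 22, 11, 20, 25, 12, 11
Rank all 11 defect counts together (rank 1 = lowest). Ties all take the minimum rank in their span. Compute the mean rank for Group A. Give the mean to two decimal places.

5.75

Sorted (ascending): 5, 11, 11, 12, 12, 19, 20, 22, 24, 24, 25
The 2 values of 11 occupy positions 2–3 → each gets rank 2.
The 2 values of 12 occupy positions 4–5 → each gets rank 4.
The 2 values of 24 occupy positions 9–10 → each gets rank 9.
Group A values → pooled ranks: 24→9, 5→1, 12→4, 24→9
Mean rank = (9 + 1 + 4 + 9) / 4 = 5.75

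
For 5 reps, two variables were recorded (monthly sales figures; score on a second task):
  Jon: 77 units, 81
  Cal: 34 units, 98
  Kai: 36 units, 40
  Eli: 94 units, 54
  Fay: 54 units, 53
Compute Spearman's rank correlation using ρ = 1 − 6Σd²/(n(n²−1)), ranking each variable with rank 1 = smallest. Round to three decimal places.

-0.100

Ranks of variable 1: 4, 1, 2, 5, 3
Ranks of variable 2: 4, 5, 1, 3, 2
d = r₁ − r₂: 0, -4, 1, 2, 1
d²: 0, 16, 1, 4, 1; Σd² = 22
ρ = 1 − 6·22/(5·24) = 1 − 132/120 = -0.100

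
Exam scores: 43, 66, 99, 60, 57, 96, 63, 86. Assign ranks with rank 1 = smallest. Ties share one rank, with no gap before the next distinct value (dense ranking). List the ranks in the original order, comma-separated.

Sorted (ascending): 43, 57, 60, 63, 66, 86, 96, 99
No ties — each value takes its position as its rank.

1, 5, 8, 3, 2, 7, 4, 6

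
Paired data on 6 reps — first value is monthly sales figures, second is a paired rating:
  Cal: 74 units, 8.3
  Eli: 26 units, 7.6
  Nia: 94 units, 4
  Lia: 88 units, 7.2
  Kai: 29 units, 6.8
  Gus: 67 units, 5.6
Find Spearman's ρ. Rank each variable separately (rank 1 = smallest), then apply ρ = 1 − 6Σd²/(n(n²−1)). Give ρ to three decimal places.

Ranks of variable 1: 4, 1, 6, 5, 2, 3
Ranks of variable 2: 6, 5, 1, 4, 3, 2
d = r₁ − r₂: -2, -4, 5, 1, -1, 1
d²: 4, 16, 25, 1, 1, 1; Σd² = 48
ρ = 1 − 6·48/(6·35) = 1 − 288/210 = -0.371

-0.371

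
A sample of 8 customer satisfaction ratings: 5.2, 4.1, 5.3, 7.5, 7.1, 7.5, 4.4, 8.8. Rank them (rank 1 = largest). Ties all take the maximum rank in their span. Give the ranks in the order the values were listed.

Sorted (descending): 8.8, 7.5, 7.5, 7.1, 5.3, 5.2, 4.4, 4.1
The 2 values of 7.5 occupy positions 2–3 → each gets rank 3.

6, 8, 5, 3, 4, 3, 7, 1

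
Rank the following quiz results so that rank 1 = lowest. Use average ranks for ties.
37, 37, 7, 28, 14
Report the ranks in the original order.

Sorted (ascending): 7, 14, 28, 37, 37
The 2 values of 37 occupy positions 4–5 → average rank (4+5)/2 = 4.5.

4.5, 4.5, 1, 3, 2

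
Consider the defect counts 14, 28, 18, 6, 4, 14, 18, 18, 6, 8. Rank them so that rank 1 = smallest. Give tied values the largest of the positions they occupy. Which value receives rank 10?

28

Sorted (ascending): 4, 6, 6, 8, 14, 14, 18, 18, 18, 28
The 2 values of 6 occupy positions 2–3 → each gets rank 3.
The 2 values of 14 occupy positions 5–6 → each gets rank 6.
The 3 values of 18 occupy positions 7–9 → each gets rank 9.
Rank 10 → value 28.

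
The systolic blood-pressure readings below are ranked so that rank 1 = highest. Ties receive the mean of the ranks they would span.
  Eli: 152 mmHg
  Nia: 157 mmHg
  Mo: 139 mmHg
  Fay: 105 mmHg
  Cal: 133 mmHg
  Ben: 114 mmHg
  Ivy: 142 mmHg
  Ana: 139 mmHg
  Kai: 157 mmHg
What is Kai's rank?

Sorted (descending): 157, 157, 152, 142, 139, 139, 133, 114, 105
The 2 values of 157 occupy positions 1–2 → average rank (1+2)/2 = 1.5.
The 2 values of 139 occupy positions 5–6 → average rank (5+6)/2 = 5.5.
Kai has value 157 mmHg → rank 1.5.

1.5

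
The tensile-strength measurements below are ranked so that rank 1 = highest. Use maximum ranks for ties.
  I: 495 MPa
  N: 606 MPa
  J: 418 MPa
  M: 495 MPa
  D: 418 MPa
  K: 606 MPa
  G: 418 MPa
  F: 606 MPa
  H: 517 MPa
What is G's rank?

Sorted (descending): 606, 606, 606, 517, 495, 495, 418, 418, 418
The 3 values of 606 occupy positions 1–3 → each gets rank 3.
The 2 values of 495 occupy positions 5–6 → each gets rank 6.
The 3 values of 418 occupy positions 7–9 → each gets rank 9.
G has value 418 MPa → rank 9.

9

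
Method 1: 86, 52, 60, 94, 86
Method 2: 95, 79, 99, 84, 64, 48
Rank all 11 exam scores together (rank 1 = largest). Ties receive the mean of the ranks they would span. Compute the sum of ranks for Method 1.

Sorted (descending): 99, 95, 94, 86, 86, 84, 79, 64, 60, 52, 48
The 2 values of 86 occupy positions 4–5 → average rank (4+5)/2 = 4.5.
Method 1 values → pooled ranks: 86→4.5, 52→10, 60→9, 94→3, 86→4.5
Rank sum = 4.5 + 10 + 9 + 3 + 4.5 = 31

31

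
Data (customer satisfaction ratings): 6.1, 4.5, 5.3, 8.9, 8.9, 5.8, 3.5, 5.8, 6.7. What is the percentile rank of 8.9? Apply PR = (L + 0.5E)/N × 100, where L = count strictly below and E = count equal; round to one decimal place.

N = 9.
Strictly below 8.9: 7. Equal to 8.9: 2.
PR = (7 + 0.5·2)/9 × 100 = 88.9

88.9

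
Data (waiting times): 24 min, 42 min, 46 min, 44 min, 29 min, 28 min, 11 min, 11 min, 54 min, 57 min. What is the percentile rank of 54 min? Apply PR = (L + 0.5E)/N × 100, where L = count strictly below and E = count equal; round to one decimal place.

85.0

N = 10.
Strictly below 54: 8. Equal to 54: 1.
PR = (8 + 0.5·1)/10 × 100 = 85.0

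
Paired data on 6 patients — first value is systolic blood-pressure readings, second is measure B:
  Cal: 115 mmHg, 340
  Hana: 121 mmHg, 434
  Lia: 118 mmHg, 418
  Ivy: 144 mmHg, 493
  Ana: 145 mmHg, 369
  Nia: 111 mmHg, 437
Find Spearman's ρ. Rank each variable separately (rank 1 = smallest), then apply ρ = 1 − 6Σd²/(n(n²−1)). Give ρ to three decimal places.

Ranks of variable 1: 2, 4, 3, 5, 6, 1
Ranks of variable 2: 1, 4, 3, 6, 2, 5
d = r₁ − r₂: 1, 0, 0, -1, 4, -4
d²: 1, 0, 0, 1, 16, 16; Σd² = 34
ρ = 1 − 6·34/(6·35) = 1 − 204/210 = 0.029

0.029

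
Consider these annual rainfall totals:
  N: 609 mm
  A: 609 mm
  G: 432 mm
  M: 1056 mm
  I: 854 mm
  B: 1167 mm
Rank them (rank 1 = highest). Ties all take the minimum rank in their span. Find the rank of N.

Sorted (descending): 1167, 1056, 854, 609, 609, 432
The 2 values of 609 occupy positions 4–5 → each gets rank 4.
N has value 609 mm → rank 4.

4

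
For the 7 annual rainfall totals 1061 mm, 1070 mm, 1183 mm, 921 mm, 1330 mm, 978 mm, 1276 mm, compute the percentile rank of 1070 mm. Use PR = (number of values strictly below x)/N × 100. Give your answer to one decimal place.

N = 7.
Strictly below 1070: 3. Equal to 1070: 1.
PR = 3/7 × 100 = 42.9

42.9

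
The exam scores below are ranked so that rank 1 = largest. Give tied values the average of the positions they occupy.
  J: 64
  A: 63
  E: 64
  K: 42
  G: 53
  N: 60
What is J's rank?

Sorted (descending): 64, 64, 63, 60, 53, 42
The 2 values of 64 occupy positions 1–2 → average rank (1+2)/2 = 1.5.
J has value 64 → rank 1.5.

1.5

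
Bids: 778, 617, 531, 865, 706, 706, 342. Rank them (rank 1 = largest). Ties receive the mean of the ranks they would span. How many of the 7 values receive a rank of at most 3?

Sorted (descending): 865, 778, 706, 706, 617, 531, 342
The 2 values of 706 occupy positions 3–4 → average rank (3+4)/2 = 3.5.
Ranks ≤ 3: {1, 2} → 2 values.

2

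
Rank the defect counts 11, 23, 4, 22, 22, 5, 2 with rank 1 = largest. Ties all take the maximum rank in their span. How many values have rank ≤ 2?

1

Sorted (descending): 23, 22, 22, 11, 5, 4, 2
The 2 values of 22 occupy positions 2–3 → each gets rank 3.
Ranks ≤ 2: {1} → 1 value.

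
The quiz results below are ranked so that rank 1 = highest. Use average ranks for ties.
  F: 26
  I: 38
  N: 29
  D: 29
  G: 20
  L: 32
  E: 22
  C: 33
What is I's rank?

Sorted (descending): 38, 33, 32, 29, 29, 26, 22, 20
The 2 values of 29 occupy positions 4–5 → average rank (4+5)/2 = 4.5.
I has value 38 → rank 1.

1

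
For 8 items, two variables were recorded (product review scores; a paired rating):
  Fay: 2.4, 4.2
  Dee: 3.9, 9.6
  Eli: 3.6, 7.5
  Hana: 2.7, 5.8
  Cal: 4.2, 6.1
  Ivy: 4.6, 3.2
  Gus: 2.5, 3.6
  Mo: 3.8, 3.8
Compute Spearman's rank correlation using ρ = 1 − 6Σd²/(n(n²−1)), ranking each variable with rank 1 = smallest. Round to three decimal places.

0.048

Ranks of variable 1: 1, 6, 4, 3, 7, 8, 2, 5
Ranks of variable 2: 4, 8, 7, 5, 6, 1, 2, 3
d = r₁ − r₂: -3, -2, -3, -2, 1, 7, 0, 2
d²: 9, 4, 9, 4, 1, 49, 0, 4; Σd² = 80
ρ = 1 − 6·80/(8·63) = 1 − 480/504 = 0.048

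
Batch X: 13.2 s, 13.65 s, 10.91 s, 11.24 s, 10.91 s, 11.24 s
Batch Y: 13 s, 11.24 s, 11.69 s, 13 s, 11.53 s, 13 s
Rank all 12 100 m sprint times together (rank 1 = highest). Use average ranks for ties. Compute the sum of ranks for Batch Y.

Sorted (descending): 13.65, 13.2, 13, 13, 13, 11.69, 11.53, 11.24, 11.24, 11.24, 10.91, 10.91
The 3 values of 13 occupy positions 3–5 → average rank 4.
The 3 values of 11.24 occupy positions 8–10 → average rank 9.
The 2 values of 10.91 occupy positions 11–12 → average rank (11+12)/2 = 11.5.
Batch Y values → pooled ranks: 13→4, 11.24→9, 11.69→6, 13→4, 11.53→7, 13→4
Rank sum = 4 + 9 + 6 + 4 + 7 + 4 = 34

34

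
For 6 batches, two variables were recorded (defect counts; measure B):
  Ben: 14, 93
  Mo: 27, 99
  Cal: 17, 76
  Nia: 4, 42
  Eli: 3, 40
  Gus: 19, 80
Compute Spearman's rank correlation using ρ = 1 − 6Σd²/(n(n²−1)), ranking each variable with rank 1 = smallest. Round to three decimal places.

Ranks of variable 1: 3, 6, 4, 2, 1, 5
Ranks of variable 2: 5, 6, 3, 2, 1, 4
d = r₁ − r₂: -2, 0, 1, 0, 0, 1
d²: 4, 0, 1, 0, 0, 1; Σd² = 6
ρ = 1 − 6·6/(6·35) = 1 − 36/210 = 0.829

0.829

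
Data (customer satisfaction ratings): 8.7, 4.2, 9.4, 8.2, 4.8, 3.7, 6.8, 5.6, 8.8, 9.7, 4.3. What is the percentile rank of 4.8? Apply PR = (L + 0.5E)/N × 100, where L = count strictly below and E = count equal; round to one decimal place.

N = 11.
Strictly below 4.8: 3. Equal to 4.8: 1.
PR = (3 + 0.5·1)/11 × 100 = 31.8

31.8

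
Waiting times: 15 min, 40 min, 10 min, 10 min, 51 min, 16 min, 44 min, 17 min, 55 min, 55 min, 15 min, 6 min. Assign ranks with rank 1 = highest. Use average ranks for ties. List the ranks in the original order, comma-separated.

Sorted (descending): 55, 55, 51, 44, 40, 17, 16, 15, 15, 10, 10, 6
The 2 values of 55 occupy positions 1–2 → average rank (1+2)/2 = 1.5.
The 2 values of 15 occupy positions 8–9 → average rank (8+9)/2 = 8.5.
The 2 values of 10 occupy positions 10–11 → average rank (10+11)/2 = 10.5.

8.5, 5, 10.5, 10.5, 3, 7, 4, 6, 1.5, 1.5, 8.5, 12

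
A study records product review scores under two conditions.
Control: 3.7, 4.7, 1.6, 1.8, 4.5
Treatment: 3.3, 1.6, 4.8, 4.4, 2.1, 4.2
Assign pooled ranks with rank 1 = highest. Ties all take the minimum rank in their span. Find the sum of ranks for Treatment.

Sorted (descending): 4.8, 4.7, 4.5, 4.4, 4.2, 3.7, 3.3, 2.1, 1.8, 1.6, 1.6
The 2 values of 1.6 occupy positions 10–11 → each gets rank 10.
Treatment values → pooled ranks: 3.3→7, 1.6→10, 4.8→1, 4.4→4, 2.1→8, 4.2→5
Rank sum = 7 + 10 + 1 + 4 + 8 + 5 = 35

35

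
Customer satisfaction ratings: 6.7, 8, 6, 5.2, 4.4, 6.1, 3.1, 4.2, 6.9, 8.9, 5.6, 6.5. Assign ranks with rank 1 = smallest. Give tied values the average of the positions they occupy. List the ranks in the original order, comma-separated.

9, 11, 6, 4, 3, 7, 1, 2, 10, 12, 5, 8

Sorted (ascending): 3.1, 4.2, 4.4, 5.2, 5.6, 6, 6.1, 6.5, 6.7, 6.9, 8, 8.9
No ties — each value takes its position as its rank.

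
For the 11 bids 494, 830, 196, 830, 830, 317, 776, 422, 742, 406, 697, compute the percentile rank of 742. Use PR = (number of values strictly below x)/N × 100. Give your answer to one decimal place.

54.5

N = 11.
Strictly below 742: 6. Equal to 742: 1.
PR = 6/11 × 100 = 54.5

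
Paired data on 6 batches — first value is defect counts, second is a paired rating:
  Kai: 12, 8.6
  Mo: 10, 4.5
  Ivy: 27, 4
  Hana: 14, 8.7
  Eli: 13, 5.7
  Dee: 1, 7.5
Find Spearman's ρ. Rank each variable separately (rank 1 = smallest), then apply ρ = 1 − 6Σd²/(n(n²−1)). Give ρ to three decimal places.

-0.143

Ranks of variable 1: 3, 2, 6, 5, 4, 1
Ranks of variable 2: 5, 2, 1, 6, 3, 4
d = r₁ − r₂: -2, 0, 5, -1, 1, -3
d²: 4, 0, 25, 1, 1, 9; Σd² = 40
ρ = 1 − 6·40/(6·35) = 1 − 240/210 = -0.143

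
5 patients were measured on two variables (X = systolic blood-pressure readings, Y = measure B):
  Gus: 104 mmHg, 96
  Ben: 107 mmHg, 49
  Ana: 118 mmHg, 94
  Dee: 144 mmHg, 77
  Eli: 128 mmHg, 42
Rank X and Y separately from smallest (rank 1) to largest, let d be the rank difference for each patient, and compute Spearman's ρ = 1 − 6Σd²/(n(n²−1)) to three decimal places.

Ranks of variable 1: 1, 2, 3, 5, 4
Ranks of variable 2: 5, 2, 4, 3, 1
d = r₁ − r₂: -4, 0, -1, 2, 3
d²: 16, 0, 1, 4, 9; Σd² = 30
ρ = 1 − 6·30/(5·24) = 1 − 180/120 = -0.500

-0.500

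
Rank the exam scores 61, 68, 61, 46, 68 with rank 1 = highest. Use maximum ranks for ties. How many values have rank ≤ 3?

Sorted (descending): 68, 68, 61, 61, 46
The 2 values of 68 occupy positions 1–2 → each gets rank 2.
The 2 values of 61 occupy positions 3–4 → each gets rank 4.
Ranks ≤ 3: {2, 2} → 2 values.

2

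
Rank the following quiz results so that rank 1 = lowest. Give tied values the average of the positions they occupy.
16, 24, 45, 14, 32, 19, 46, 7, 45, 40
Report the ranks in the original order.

3, 5, 8.5, 2, 6, 4, 10, 1, 8.5, 7

Sorted (ascending): 7, 14, 16, 19, 24, 32, 40, 45, 45, 46
The 2 values of 45 occupy positions 8–9 → average rank (8+9)/2 = 8.5.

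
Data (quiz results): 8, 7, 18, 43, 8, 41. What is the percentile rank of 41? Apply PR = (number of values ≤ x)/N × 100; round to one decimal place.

N = 6.
Strictly below 41: 4. Equal to 41: 1.
PR = 5/6 × 100 = 83.3

83.3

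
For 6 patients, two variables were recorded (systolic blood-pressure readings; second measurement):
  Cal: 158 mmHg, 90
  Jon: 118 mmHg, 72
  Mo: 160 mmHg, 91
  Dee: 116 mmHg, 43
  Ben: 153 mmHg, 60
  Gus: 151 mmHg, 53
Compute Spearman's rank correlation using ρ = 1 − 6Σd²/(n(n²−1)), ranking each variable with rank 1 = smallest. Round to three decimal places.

Ranks of variable 1: 5, 2, 6, 1, 4, 3
Ranks of variable 2: 5, 4, 6, 1, 3, 2
d = r₁ − r₂: 0, -2, 0, 0, 1, 1
d²: 0, 4, 0, 0, 1, 1; Σd² = 6
ρ = 1 − 6·6/(6·35) = 1 − 36/210 = 0.829

0.829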